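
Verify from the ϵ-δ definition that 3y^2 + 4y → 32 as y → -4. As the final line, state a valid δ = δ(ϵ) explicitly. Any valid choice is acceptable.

Let ϵ > 0 be given. We want δ > 0 such that 0 < |y + 4| < δ implies |(3y^2 + 4y) − 32| < ϵ.
(3y^2 + 4y) − 32 = 3y^2 + 4y - 32 = (y + 4)(3y - 8).
So |(3y^2 + 4y) − 32| = |y + 4|·|3y - 8|.
Require δ ≤ 1. Then |y + 4| < 1 gives |y| < 5, and by the triangle inequality |3y - 8| ≤ 3·5 + 8 = 23.
Hence |(3y^2 + 4y) − 32| ≤ 23|y + 4| < ϵ provided |y + 4| < ϵ/23.
Choosing δ = min(1, ϵ/23) ensures both conditions, hence |(3y^2 + 4y) − 32| < ϵ.

δ = min(1, ϵ/23)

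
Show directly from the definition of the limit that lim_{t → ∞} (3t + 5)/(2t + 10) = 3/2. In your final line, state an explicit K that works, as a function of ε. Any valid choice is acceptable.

K = 5/ε

Suppose ε > 0. We seek K > 0 such that t > K implies |(3t + 5)/(2t + 10) − (3/2)| < ε.
(3t + 5)/(2t + 10) − (3/2) = (2(3t + 5) − 3(2t + 10)) / (2(2t + 10)) = -20/(2(2t + 10)).
For t > 0 we have 2t + 10 > 2t, so |(3t + 5)/(2t + 10) − (3/2)| = 20/(2(2t + 10)) < 20/(2·2t) = 5/t.
Thus |(3t + 5)/(2t + 10) − (3/2)| < ε whenever t > 5/ε.
Take K = 5/ε. If t > K then |(3t + 5)/(2t + 10) − (3/2)| < 5/t < ε.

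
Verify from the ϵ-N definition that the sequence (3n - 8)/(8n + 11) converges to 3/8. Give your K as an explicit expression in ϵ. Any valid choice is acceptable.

Suppose ϵ > 0. For n ≥ 1, |(3n - 8)/(8n + 11) − (3/8)| = |-97|/(8(8n + 11)) = 97/(8(8n + 11)).
Since 8n + 11 ≥ 8n for n ≥ 1, this is ≤ 97/(8·8n) = (97/64)/n.
So |(3n - 8)/(8n + 11) − (3/8)| < ϵ whenever n > (97/64)/ϵ.
Take K = (97/64)/ϵ. If n > K then |(3n - 8)/(8n + 11) − (3/8)| ≤ (97/64)/n < ϵ.

K = (97/64)/ϵ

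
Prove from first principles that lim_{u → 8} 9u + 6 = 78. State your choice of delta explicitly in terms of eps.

delta = eps/9

Fix eps > 0. We need delta > 0 so that 0 < |u − 8| < delta implies |(9u + 6) − 78| < eps.
|(9u + 6) − 78| = |9u - 72| = 9|u − 8|.
Thus it suffices that |u − 8| < eps/9.
Choosing delta = eps/9 gives |(9u + 6) − 78| = 9|u − 8| < eps whenever |u − 8| < delta.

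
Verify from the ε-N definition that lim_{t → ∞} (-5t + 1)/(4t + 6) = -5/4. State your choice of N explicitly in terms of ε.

N = (17/8)/ε

Let ε > 0. We seek N > 0 such that t > N implies |(-5t + 1)/(4t + 6) + 5/4| < ε.
(-5t + 1)/(4t + 6) + 5/4 = (4(-5t + 1) − (-5)(4t + 6)) / (4(4t + 6)) = 34/(4(4t + 6)).
For t > 0 we have 4t + 6 > 4t, so |(-5t + 1)/(4t + 6) + 5/4| = 34/(4(4t + 6)) < 34/(4·4t) = (17/8)/t.
Thus |(-5t + 1)/(4t + 6) + 5/4| < ε whenever t > (17/8)/ε.
Take N = (17/8)/ε. If t > N then |(-5t + 1)/(4t + 6) + 5/4| < (17/8)/t < ε.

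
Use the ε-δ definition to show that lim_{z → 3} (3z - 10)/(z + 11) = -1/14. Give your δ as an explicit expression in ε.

Fix ε > 0. We want δ > 0 with 0 < |z − 3| < δ ⇒ |(3z - 10)/(z + 11) + 1/14| < ε.
Combining over a common denominator, (3z - 10)/(z + 11) + 1/14 = [(3z - 10)·14 − (-1)·(z + 11)] / [14·(z + 11)] = 43(z − 3) / (14(z + 11)).
So |(3z - 10)/(z + 11) + 1/14| = 43|z − 3| / (14·|z + 11|).
Restrict δ ≤ 7. Then |z − 3| < 7 gives |z + 11| = |(z − 3) + 14| ≥ 14 − 7 = 7.
Hence |(3z - 10)/(z + 11) + 1/14| < 43|z − 3|/(14·7) = (43/98)|z − 3|, which is < ε once |z − 3| < (98/43)ε.
Take δ = min(7, (98/43)ε). Then 0 < |z − 3| < δ forces both bounds, so |(3z - 10)/(z + 11) + 1/14| < ε.

δ = min(7, (98/43)ε)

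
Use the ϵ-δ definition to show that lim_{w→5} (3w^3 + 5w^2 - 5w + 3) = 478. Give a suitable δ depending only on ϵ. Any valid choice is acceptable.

Let ϵ > 0 be given. We want δ > 0 such that 0 < |w − 5| < δ implies |(3w^3 + 5w^2 - 5w + 3) − 478| < ϵ.
(3w^3 + 5w^2 - 5w + 3) − 478 = 3w^3 + 5w^2 - 5w - 475 = (w − 5)(3w^2 + 20w + 95).
So |(3w^3 + 5w^2 - 5w + 3) − 478| = |w − 5|·|3w^2 + 20w + 95|.
Require δ ≤ 2. Then |w − 5| < 2 gives |w| < 7, and by the triangle inequality |3w^2 + 20w + 95| ≤ 3·7^2 + 20·7 + 95 = 382.
Hence |(3w^3 + 5w^2 - 5w + 3) − 478| ≤ 382|w − 5| < ϵ provided |w − 5| < ϵ/382.
Choosing δ = min(2, ϵ/382) ensures both conditions, hence |(3w^3 + 5w^2 - 5w + 3) − 478| < ϵ.

δ = min(2, ϵ/382)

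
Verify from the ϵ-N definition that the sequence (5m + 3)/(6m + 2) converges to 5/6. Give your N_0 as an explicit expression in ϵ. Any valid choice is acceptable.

Fix ϵ > 0. For m ≥ 1, |(5m + 3)/(6m + 2) − (5/6)| = |8|/(6(6m + 2)) = 8/(6(6m + 2)).
Since 6m + 2 ≥ 6m for m ≥ 1, this is ≤ 8/(6·6m) = (2/9)/m.
So |(5m + 3)/(6m + 2) − (5/6)| < ϵ whenever m > (2/9)/ϵ.
Take N_0 = (2/9)/ϵ. If m > N_0 then |(5m + 3)/(6m + 2) − (5/6)| ≤ (2/9)/m < ϵ.

N_0 = (2/9)/ϵ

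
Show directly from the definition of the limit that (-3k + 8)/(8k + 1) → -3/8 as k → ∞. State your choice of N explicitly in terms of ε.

N = (67/64)/ε

Fix ε > 0. For k ≥ 1, |(-3k + 8)/(8k + 1) + 3/8| = |67|/(8(8k + 1)) = 67/(8(8k + 1)).
Since 8k + 1 ≥ 8k for k ≥ 1, this is ≤ 67/(8·8k) = (67/64)/k.
So |(-3k + 8)/(8k + 1) + 3/8| < ε whenever k > (67/64)/ε.
Take N = (67/64)/ε. If k > N then |(-3k + 8)/(8k + 1) + 3/8| ≤ (67/64)/k < ε.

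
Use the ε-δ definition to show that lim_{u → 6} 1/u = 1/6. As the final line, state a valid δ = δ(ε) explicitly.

δ = min(3, 18ε)

Let ε > 0. We seek δ > 0 such that 0 < |u − 6| < δ implies |1/u − (1/6)| < ε.
|1/u − (1/6)| = |6 − u|/(6·|u|) = |u − 6|/(6|u|).
Require δ ≤ 3 so that |u| > 6 − 3 = 3, hence 6|u| > 18.
Then |1/u − (1/6)| < |u − 6|/18, which is < ε when |u − 6| < 18ε.
Take δ = min(3, 18ε). Then 0 < |u − 6| < δ gives both |u − 6| < 3 and |u − 6| < 18ε, so |1/u − (1/6)| < ε.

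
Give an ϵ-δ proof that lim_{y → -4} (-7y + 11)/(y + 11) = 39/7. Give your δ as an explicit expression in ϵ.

Fix ϵ > 0. We want δ > 0 with 0 < |y + 4| < δ ⇒ |(-7y + 11)/(y + 11) − (39/7)| < ϵ.
Combining over a common denominator, (-7y + 11)/(y + 11) − (39/7) = [(-7y + 11)·7 − 39·(y + 11)] / [7·(y + 11)] = -88(y + 4) / (7(y + 11)).
So |(-7y + 11)/(y + 11) − (39/7)| = 88|y + 4| / (7·|y + 11|).
Restrict δ ≤ 7/2. Then |y + 4| < 7/2 gives |y + 11| = |(y + 4) + 7| ≥ 7 − 7/2 = 7/2.
Hence |(-7y + 11)/(y + 11) − (39/7)| < 88|y + 4|/(7·(7/2)) = (176/49)|y + 4|, which is < ϵ once |y + 4| < (49/176)ϵ.
Take δ = min(7/2, (49/176)ϵ). Then 0 < |y + 4| < δ forces both bounds, so |(-7y + 11)/(y + 11) − (39/7)| < ϵ.

δ = min(7/2, (49/176)ϵ)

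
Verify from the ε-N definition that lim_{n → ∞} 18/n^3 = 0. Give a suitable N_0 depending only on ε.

Let ε > 0. For n ≥ 1, |18/n^3 − 0| = 18/n^3.
18/n^3 < ε ⇔ n^3 > 18/ε ⇔ n > (18/ε)^{1/3}.
Take N_0 = (18/ε)^{1/3}. Then n > N_0 implies 18/n^3 < ε.

N_0 = (18/ε)^{1/3}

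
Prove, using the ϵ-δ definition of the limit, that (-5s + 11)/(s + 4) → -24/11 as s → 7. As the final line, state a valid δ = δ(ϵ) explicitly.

δ = min(11/2, (121/62)ϵ)

Suppose ϵ > 0. We want δ > 0 with 0 < |s − 7| < δ ⇒ |(-5s + 11)/(s + 4) + 24/11| < ϵ.
Combining over a common denominator, (-5s + 11)/(s + 4) + 24/11 = [(-5s + 11)·11 − (-24)·(s + 4)] / [11·(s + 4)] = -31(s − 7) / (11(s + 4)).
So |(-5s + 11)/(s + 4) + 24/11| = 31|s − 7| / (11·|s + 4|).
Restrict δ ≤ 11/2. Then |s − 7| < 11/2 gives |s + 4| = |(s − 7) + 11| ≥ 11 − 11/2 = 11/2.
Hence |(-5s + 11)/(s + 4) + 24/11| < 31|s − 7|/(11·(11/2)) = (62/121)|s − 7|, which is < ϵ once |s − 7| < (121/62)ϵ.
Take δ = min(11/2, (121/62)ϵ). Then 0 < |s − 7| < δ forces both bounds, so |(-5s + 11)/(s + 4) + 24/11| < ϵ.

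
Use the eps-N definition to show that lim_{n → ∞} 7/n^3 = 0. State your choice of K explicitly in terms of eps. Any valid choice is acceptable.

Let eps > 0 be given. For n ≥ 1, |7/n^3 − 0| = 7/n^3.
7/n^3 < eps ⇔ n^3 > 7/eps ⇔ n > (7/eps)^{1/3}.
Take K = (7/eps)^{1/3}. Then n > K implies 7/n^3 < eps.

K = (7/eps)^{1/3}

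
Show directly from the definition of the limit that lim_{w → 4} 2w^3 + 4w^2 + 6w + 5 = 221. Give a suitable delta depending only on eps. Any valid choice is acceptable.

Let eps > 0 be given. We want delta > 0 such that 0 < |w − 4| < delta implies |(2w^3 + 4w^2 + 6w + 5) − 221| < eps.
(2w^3 + 4w^2 + 6w + 5) − 221 = 2w^3 + 4w^2 + 6w - 216 = (w − 4)(2w^2 + 12w + 54).
So |(2w^3 + 4w^2 + 6w + 5) − 221| = |w − 4|·|2w^2 + 12w + 54|.
Require delta ≤ 1. Then |w − 4| < 1 gives |w| < 5, and by the triangle inequality |2w^2 + 12w + 54| ≤ 2·5^2 + 12·5 + 54 = 164.
Hence |(2w^3 + 4w^2 + 6w + 5) − 221| ≤ 164|w − 4| < eps provided |w − 4| < eps/164.
Take delta = min(1, eps/164). Then 0 < |w − 4| < delta gives both |w − 4| < 1 and |w − 4| < eps/164, so |(2w^3 + 4w^2 + 6w + 5) − 221| < eps.

delta = min(1, eps/164)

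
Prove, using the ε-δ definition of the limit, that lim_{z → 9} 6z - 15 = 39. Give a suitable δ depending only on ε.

Let ε > 0 be given. We need δ > 0 so that 0 < |z − 9| < δ implies |(6z - 15) − 39| < ε.
|(6z - 15) − 39| = |6z - 54| = 6|z − 9|.
Thus it suffices that |z − 9| < ε/6.
Choosing δ = ε/6 gives |(6z - 15) − 39| = 6|z − 9| < ε whenever |z − 9| < δ.

δ = ε/6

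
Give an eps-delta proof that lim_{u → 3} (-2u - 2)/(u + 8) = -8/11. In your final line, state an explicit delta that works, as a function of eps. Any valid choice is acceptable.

Let eps > 0 be given. We want delta > 0 with 0 < |u − 3| < delta ⇒ |(-2u - 2)/(u + 8) + 8/11| < eps.
Combining over a common denominator, (-2u - 2)/(u + 8) + 8/11 = [(-2u - 2)·11 − (-8)·(u + 8)] / [11·(u + 8)] = -14(u − 3) / (11(u + 8)).
So |(-2u - 2)/(u + 8) + 8/11| = 14|u − 3| / (11·|u + 8|).
Require delta ≤ 11/2, so |u + 8| ≥ |11| − |u − 3| > 11 − 11/2 = 11/2.
Hence |(-2u - 2)/(u + 8) + 8/11| < 14|u − 3|/(11·(11/2)) = (28/121)|u − 3|, which is < eps once |u − 3| < (121/28)eps.
Take delta = min(11/2, (121/28)eps). Then 0 < |u − 3| < delta forces both bounds, so |(-2u - 2)/(u + 8) + 8/11| < eps.

delta = min(11/2, (121/28)eps)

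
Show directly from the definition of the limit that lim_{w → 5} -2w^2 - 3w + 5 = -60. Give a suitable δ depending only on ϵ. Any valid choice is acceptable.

δ = min(2, ϵ/27)

Let ϵ > 0. We want δ > 0 such that 0 < |w − 5| < δ implies |(-2w^2 - 3w + 5) + 60| < ϵ.
(-2w^2 - 3w + 5) + 60 = -2w^2 - 3w + 65 = (w − 5)(-2w - 13).
So |(-2w^2 - 3w + 5) + 60| = |w − 5|·|-2w - 13|.
Require δ ≤ 2. Then |w − 5| < 2 gives |w| < 7, and by the triangle inequality |-2w - 13| ≤ 2·7 + 13 = 27.
Hence |(-2w^2 - 3w + 5) + 60| ≤ 27|w − 5| < ϵ provided |w − 5| < ϵ/27.
Take δ = min(2, ϵ/27). Then 0 < |w − 5| < δ gives both |w − 5| < 2 and |w − 5| < ϵ/27, so |(-2w^2 - 3w + 5) + 60| < ϵ.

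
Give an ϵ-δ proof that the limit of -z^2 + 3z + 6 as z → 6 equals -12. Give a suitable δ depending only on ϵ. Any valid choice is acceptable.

δ = min(2, ϵ/11)

Suppose ϵ > 0. We want δ > 0 such that 0 < |z − 6| < δ implies |(-z^2 + 3z + 6) + 12| < ϵ.
(-z^2 + 3z + 6) + 12 = -z^2 + 3z + 18 = (z − 6)(-z - 3).
So |(-z^2 + 3z + 6) + 12| = |z − 6|·|-z - 3|.
Assume first that |z − 6| < 2, so |z| < 8. Then |-z - 3| ≤ 8 + 3 = 11.
Hence |(-z^2 + 3z + 6) + 12| ≤ 11|z − 6| < ϵ provided |z − 6| < ϵ/11.
Take δ = min(2, ϵ/11). Then 0 < |z − 6| < δ gives both |z − 6| < 2 and |z − 6| < ϵ/11, so |(-z^2 + 3z + 6) + 12| < ϵ.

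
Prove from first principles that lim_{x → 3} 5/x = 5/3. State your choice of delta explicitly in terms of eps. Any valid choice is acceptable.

Fix eps > 0. We seek delta > 0 such that 0 < |x − 3| < delta implies |5/x − (5/3)| < eps.
|5/x − (5/3)| = 5·|3 − x|/(3·|x|) = 5|x − 3|/(3|x|).
Restrict delta ≤ 3/2. Then |x − 3| < 3/2 gives |x| > 3/2, so 3|x| > 9/2.
Then |5/x − (5/3)| < 5|x − 3|/(9/2), which is < eps when |x − 3| < (9/10)eps.
Take delta = min(3/2, (9/10)eps). Then 0 < |x − 3| < delta gives both |x − 3| < 3/2 and |x − 3| < (9/10)eps, so |5/x − (5/3)| < eps.

delta = min(3/2, (9/10)eps)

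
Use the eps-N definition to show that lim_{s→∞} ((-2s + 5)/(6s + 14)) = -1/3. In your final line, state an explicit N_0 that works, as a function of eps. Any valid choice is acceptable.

Let eps > 0 be given. We seek N_0 > 0 such that s > N_0 implies |(-2s + 5)/(6s + 14) + 1/3| < eps.
(-2s + 5)/(6s + 14) + 1/3 = (6(-2s + 5) − (-2)(6s + 14)) / (6(6s + 14)) = 58/(6(6s + 14)).
For s > 0 we have 6s + 14 > 6s, so |(-2s + 5)/(6s + 14) + 1/3| = 58/(6(6s + 14)) < 58/(6·6s) = (29/18)/s.
Thus |(-2s + 5)/(6s + 14) + 1/3| < eps whenever s > (29/18)/eps.
Take N_0 = (29/18)/eps. If s > N_0 then |(-2s + 5)/(6s + 14) + 1/3| < (29/18)/s < eps.

N_0 = (29/18)/eps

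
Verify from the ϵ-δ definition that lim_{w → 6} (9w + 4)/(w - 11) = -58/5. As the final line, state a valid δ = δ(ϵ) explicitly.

Let ϵ > 0. We want δ > 0 with 0 < |w − 6| < δ ⇒ |(9w + 4)/(w - 11) + 58/5| < ϵ.
Combining over a common denominator, (9w + 4)/(w - 11) + 58/5 = [(9w + 4)·(-5) − 58·(w - 11)] / [(-5)·(w - 11)] = -103(w − 6) / ((-5)(w - 11)).
So |(9w + 4)/(w - 11) + 58/5| = 103|w − 6| / (5·|w − 11|).
Restrict δ ≤ 5/2. Then |w − 6| < 5/2 gives |w − 11| = |(w − 6) + (-5)| ≥ 5 − 5/2 = 5/2.
Hence |(9w + 4)/(w - 11) + 58/5| < 103|w − 6|/(5·(5/2)) = (206/25)|w − 6|, which is < ϵ once |w − 6| < (25/206)ϵ.
Take δ = min(5/2, (25/206)ϵ). Then 0 < |w − 6| < δ forces both bounds, so |(9w + 4)/(w - 11) + 58/5| < ϵ.

δ = min(5/2, (25/206)ϵ)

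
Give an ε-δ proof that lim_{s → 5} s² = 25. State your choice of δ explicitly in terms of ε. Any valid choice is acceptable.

δ = min(2, ε/12)

Let ε > 0 be given. We seek δ > 0 with 0 < |s − 5| < δ ⇒ |s² − 25| < ε.
Factor: s² − 25 = (s − 5)(s + 5), so |s² − 25| = |s − 5|·|s + 5|.
Impose δ ≤ 2 so that |s| < 7; then |s + 5| ≤ 12.
Hence |s² − 25| ≤ 12|s − 5|, which is < ε once |s − 5| < ε/12.
Take δ = min(2, ε/12). If 0 < |s − 5| < δ then both bounds hold and |s² − 25| ≤ 12|s − 5| < 12·(ε/12) = ε.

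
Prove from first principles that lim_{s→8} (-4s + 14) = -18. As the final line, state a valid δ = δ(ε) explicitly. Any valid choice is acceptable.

δ = ε/4

Let ε > 0. We need δ > 0 so that 0 < |s − 8| < δ implies |(-4s + 14) + 18| < ε.
|(-4s + 14) + 18| = |-4s + 32| = 4|s − 8|.
Thus it suffices that |s − 8| < ε/4.
Choosing δ = ε/4 gives |(-4s + 14) + 18| = 4|s − 8| < ε whenever |s − 8| < δ.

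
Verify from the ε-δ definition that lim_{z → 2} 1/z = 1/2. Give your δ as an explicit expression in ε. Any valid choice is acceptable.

δ = min(1, 2ε)

Let ε > 0. We seek δ > 0 such that 0 < |z − 2| < δ implies |1/z − (1/2)| < ε.
|1/z − (1/2)| = |2 − z|/(2·|z|) = |z − 2|/(2|z|).
Restrict δ ≤ 1. Then |z − 2| < 1 gives |z| > 1, so 2|z| > 2.
Then |1/z − (1/2)| < |z − 2|/2, which is < ε when |z − 2| < 2ε.
Take δ = min(1, 2ε). Then 0 < |z − 2| < δ gives both |z − 2| < 1 and |z − 2| < 2ε, so |1/z − (1/2)| < ε.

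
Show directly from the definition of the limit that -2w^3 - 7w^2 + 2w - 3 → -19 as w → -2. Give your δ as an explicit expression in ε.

δ = min(1, ε/35)

Fix ε > 0. We want δ > 0 such that 0 < |w + 2| < δ implies |(-2w^3 - 7w^2 + 2w - 3) + 19| < ε.
(-2w^3 - 7w^2 + 2w - 3) + 19 = -2w^3 - 7w^2 + 2w + 16 = (w + 2)(-2w^2 - 3w + 8).
So |(-2w^3 - 7w^2 + 2w - 3) + 19| = |w + 2|·|-2w^2 - 3w + 8|.
Require δ ≤ 1. Then |w + 2| < 1 gives |w| < 3, and by the triangle inequality |-2w^2 - 3w + 8| ≤ 2·3^2 + 3·3 + 8 = 35.
Hence |(-2w^3 - 7w^2 + 2w - 3) + 19| ≤ 35|w + 2| < ε provided |w + 2| < ε/35.
Choosing δ = min(1, ε/35) ensures both conditions, hence |(-2w^3 - 7w^2 + 2w - 3) + 19| < ε.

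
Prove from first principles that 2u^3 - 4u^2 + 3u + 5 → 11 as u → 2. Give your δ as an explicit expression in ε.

δ = min(1, ε/21)

Suppose ε > 0. We want δ > 0 such that 0 < |u − 2| < δ implies |(2u^3 - 4u^2 + 3u + 5) − 11| < ε.
(2u^3 - 4u^2 + 3u + 5) − 11 = 2u^3 - 4u^2 + 3u - 6 = (u − 2)(2u^2 + 3).
So |(2u^3 - 4u^2 + 3u + 5) − 11| = |u − 2|·|2u^2 + 3|.
Assume first that |u − 2| < 1, so |u| < 3. Then |2u^2 + 3| ≤ 2·3^2 + 3 = 21.
Hence |(2u^3 - 4u^2 + 3u + 5) − 11| ≤ 21|u − 2| < ε provided |u − 2| < ε/21.
Choosing δ = min(1, ε/21) ensures both conditions, hence |(2u^3 - 4u^2 + 3u + 5) − 11| < ε.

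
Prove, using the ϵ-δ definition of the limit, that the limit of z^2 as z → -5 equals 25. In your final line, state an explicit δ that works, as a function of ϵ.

Let ϵ > 0 be given. We seek δ > 0 with 0 < |z + 5| < δ ⇒ |z^2 − 25| < ϵ.
Factor: z^2 − 25 = (z + 5)(z - 5), so |z^2 − 25| = |z + 5|·|z - 5|.
Restrict δ ≤ 1. Then |z + 5| < 1 gives |z| < 6, so by the triangle inequality |z - 5| ≤ 6 + 5 = 11.
Hence |z^2 − 25| ≤ 11|z + 5|, which is < ϵ once |z + 5| < ϵ/11.
Take δ = min(1, ϵ/11). If 0 < |z + 5| < δ then both bounds hold and |z^2 − 25| ≤ 11|z + 5| < 11·(ϵ/11) = ϵ.

δ = min(1, ϵ/11)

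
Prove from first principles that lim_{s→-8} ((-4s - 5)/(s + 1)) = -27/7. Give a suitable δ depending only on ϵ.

Let ϵ > 0. We want δ > 0 with 0 < |s + 8| < δ ⇒ |(-4s - 5)/(s + 1) + 27/7| < ϵ.
Combining over a common denominator, (-4s - 5)/(s + 1) + 27/7 = [(-4s - 5)·(-7) − 27·(s + 1)] / [(-7)·(s + 1)] = 1(s + 8) / ((-7)(s + 1)).
So |(-4s - 5)/(s + 1) + 27/7| = |s + 8| / (7·|s + 1|).
Require δ ≤ 7/2, so |s + 1| ≥ |-7| − |s + 8| > 7 − 7/2 = 7/2.
Hence |(-4s - 5)/(s + 1) + 27/7| < |s + 8|/(7·(7/2)) = (2/49)|s + 8|, which is < ϵ once |s + 8| < (49/2)ϵ.
Take δ = min(7/2, (49/2)ϵ). Then 0 < |s + 8| < δ forces both bounds, so |(-4s - 5)/(s + 1) + 27/7| < ϵ.

δ = min(7/2, (49/2)ϵ)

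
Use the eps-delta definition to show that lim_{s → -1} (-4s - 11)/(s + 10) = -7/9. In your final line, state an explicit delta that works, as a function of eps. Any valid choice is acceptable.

delta = min(9/2, (81/58)eps)

Let eps > 0 be given. We want delta > 0 with 0 < |s + 1| < delta ⇒ |(-4s - 11)/(s + 10) + 7/9| < eps.
Combining over a common denominator, (-4s - 11)/(s + 10) + 7/9 = [(-4s - 11)·9 − (-7)·(s + 10)] / [9·(s + 10)] = -29(s + 1) / (9(s + 10)).
So |(-4s - 11)/(s + 10) + 7/9| = 29|s + 1| / (9·|s + 10|).
Require delta ≤ 9/2, so |s + 10| ≥ |9| − |s + 1| > 9 − 9/2 = 9/2.
Hence |(-4s - 11)/(s + 10) + 7/9| < 29|s + 1|/(9·(9/2)) = (58/81)|s + 1|, which is < eps once |s + 1| < (81/58)eps.
Take delta = min(9/2, (81/58)eps). Then 0 < |s + 1| < delta forces both bounds, so |(-4s - 11)/(s + 10) + 7/9| < eps.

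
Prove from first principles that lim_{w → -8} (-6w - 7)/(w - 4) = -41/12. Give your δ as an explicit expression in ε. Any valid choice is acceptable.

Let ε > 0. We want δ > 0 with 0 < |w + 8| < δ ⇒ |(-6w - 7)/(w - 4) + 41/12| < ε.
Combining over a common denominator, (-6w - 7)/(w - 4) + 41/12 = [(-6w - 7)·(-12) − 41·(w - 4)] / [(-12)·(w - 4)] = 31(w + 8) / ((-12)(w - 4)).
So |(-6w - 7)/(w - 4) + 41/12| = 31|w + 8| / (12·|w − 4|).
Restrict δ ≤ 6. Then |w + 8| < 6 gives |w − 4| = |(w + 8) + (-12)| ≥ 12 − 6 = 6.
Hence |(-6w - 7)/(w - 4) + 41/12| < 31|w + 8|/(12·6) = (31/72)|w + 8|, which is < ε once |w + 8| < (72/31)ε.
Take δ = min(6, (72/31)ε). Then 0 < |w + 8| < δ forces both bounds, so |(-6w - 7)/(w - 4) + 41/12| < ε.

δ = min(6, (72/31)ε)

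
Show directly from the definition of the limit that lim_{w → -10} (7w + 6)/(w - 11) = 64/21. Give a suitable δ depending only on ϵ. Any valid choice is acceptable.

δ = min(21/2, (441/166)ϵ)

Fix ϵ > 0. We want δ > 0 with 0 < |w + 10| < δ ⇒ |(7w + 6)/(w - 11) − (64/21)| < ϵ.
Combining over a common denominator, (7w + 6)/(w - 11) − (64/21) = [(7w + 6)·(-21) − (-64)·(w - 11)] / [(-21)·(w - 11)] = -83(w + 10) / ((-21)(w - 11)).
So |(7w + 6)/(w - 11) − (64/21)| = 83|w + 10| / (21·|w − 11|).
Require δ ≤ 21/2, so |w − 11| ≥ |-21| − |w + 10| > 21 − 21/2 = 21/2.
Hence |(7w + 6)/(w - 11) − (64/21)| < 83|w + 10|/(21·(21/2)) = (166/441)|w + 10|, which is < ϵ once |w + 10| < (441/166)ϵ.
Take δ = min(21/2, (441/166)ϵ). Then 0 < |w + 10| < δ forces both bounds, so |(7w + 6)/(w - 11) − (64/21)| < ϵ.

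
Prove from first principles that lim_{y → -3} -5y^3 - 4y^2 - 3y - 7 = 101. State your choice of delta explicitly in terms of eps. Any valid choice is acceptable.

delta = min(1, eps/160)

Fix eps > 0. We want delta > 0 such that 0 < |y + 3| < delta implies |(-5y^3 - 4y^2 - 3y - 7) − 101| < eps.
(-5y^3 - 4y^2 - 3y - 7) − 101 = -5y^3 - 4y^2 - 3y - 108 = (y + 3)(-5y^2 + 11y - 36).
So |(-5y^3 - 4y^2 - 3y - 7) − 101| = |y + 3|·|-5y^2 + 11y - 36|.
Require delta ≤ 1. Then |y + 3| < 1 gives |y| < 4, and by the triangle inequality |-5y^2 + 11y - 36| ≤ 5·4^2 + 11·4 + 36 = 160.
Hence |(-5y^3 - 4y^2 - 3y - 7) − 101| ≤ 160|y + 3| < eps provided |y + 3| < eps/160.
Choosing delta = min(1, eps/160) ensures both conditions, hence |(-5y^3 - 4y^2 - 3y - 7) − 101| < eps.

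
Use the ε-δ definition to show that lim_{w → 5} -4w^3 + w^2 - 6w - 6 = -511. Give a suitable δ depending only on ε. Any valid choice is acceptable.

δ = min(2, ε/430)

Let ε > 0. We want δ > 0 such that 0 < |w − 5| < δ implies |(-4w^3 + w^2 - 6w - 6) + 511| < ε.
(-4w^3 + w^2 - 6w - 6) + 511 = -4w^3 + w^2 - 6w + 505 = (w − 5)(-4w^2 - 19w - 101).
So |(-4w^3 + w^2 - 6w - 6) + 511| = |w − 5|·|-4w^2 - 19w - 101|.
Assume first that |w − 5| < 2, so |w| < 7. Then |-4w^2 - 19w - 101| ≤ 4·7^2 + 19·7 + 101 = 430.
Hence |(-4w^3 + w^2 - 6w - 6) + 511| ≤ 430|w − 5| < ε provided |w − 5| < ε/430.
Choosing δ = min(2, ε/430) ensures both conditions, hence |(-4w^3 + w^2 - 6w - 6) + 511| < ε.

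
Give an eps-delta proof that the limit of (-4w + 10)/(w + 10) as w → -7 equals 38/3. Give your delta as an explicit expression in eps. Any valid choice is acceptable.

delta = min(3/2, (9/100)eps)

Let eps > 0. We want delta > 0 with 0 < |w + 7| < delta ⇒ |(-4w + 10)/(w + 10) − (38/3)| < eps.
Combining over a common denominator, (-4w + 10)/(w + 10) − (38/3) = [(-4w + 10)·3 − 38·(w + 10)] / [3·(w + 10)] = -50(w + 7) / (3(w + 10)).
So |(-4w + 10)/(w + 10) − (38/3)| = 50|w + 7| / (3·|w + 10|).
Require delta ≤ 3/2, so |w + 10| ≥ |3| − |w + 7| > 3 − 3/2 = 3/2.
Hence |(-4w + 10)/(w + 10) − (38/3)| < 50|w + 7|/(3·(3/2)) = (100/9)|w + 7|, which is < eps once |w + 7| < (9/100)eps.
Take delta = min(3/2, (9/100)eps). Then 0 < |w + 7| < delta forces both bounds, so |(-4w + 10)/(w + 10) − (38/3)| < eps.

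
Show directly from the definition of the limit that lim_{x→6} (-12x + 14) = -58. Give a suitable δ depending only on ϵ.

Fix ϵ > 0. We need δ > 0 so that 0 < |x − 6| < δ implies |(-12x + 14) + 58| < ϵ.
Since (-12x + 14) + 58 = -12(x − 6), we have |(-12x + 14) + 58| = 12|x − 6|.
So 12|x − 6| < ϵ exactly when |x − 6| < ϵ/12.
Choosing δ = ϵ/12 gives |(-12x + 14) + 58| = 12|x − 6| < ϵ whenever |x − 6| < δ.

δ = ϵ/12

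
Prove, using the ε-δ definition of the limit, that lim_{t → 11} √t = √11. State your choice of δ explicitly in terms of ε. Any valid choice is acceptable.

δ = min(11, √11·ε)

Let ε > 0. We want δ > 0 such that 0 < |t − 11| < δ implies |√t − √11| < ε.
Multiplying by the conjugate, |√t − √11| = |t − 11|/(√t + √11).
Restrict δ ≤ 11 so that |t − 11| < 11 forces t > 0, and then √t + √11 > √11.
Hence |√t − √11| < |t − 11|/√11, which is < ε once |t − 11| < √11·ε.
Take δ = min(11, √11·ε). If 0 < |t − 11| < δ then t > 0 and |√t − √11| < |t − 11|/√11 < ε.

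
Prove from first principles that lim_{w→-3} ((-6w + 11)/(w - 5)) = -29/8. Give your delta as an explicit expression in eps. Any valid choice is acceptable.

Fix eps > 0. We want delta > 0 with 0 < |w + 3| < delta ⇒ |(-6w + 11)/(w - 5) + 29/8| < eps.
Combining over a common denominator, (-6w + 11)/(w - 5) + 29/8 = [(-6w + 11)·(-8) − 29·(w - 5)] / [(-8)·(w - 5)] = 19(w + 3) / ((-8)(w - 5)).
So |(-6w + 11)/(w - 5) + 29/8| = 19|w + 3| / (8·|w − 5|).
Restrict delta ≤ 4. Then |w + 3| < 4 gives |w − 5| = |(w + 3) + (-8)| ≥ 8 − 4 = 4.
Hence |(-6w + 11)/(w - 5) + 29/8| < 19|w + 3|/(8·4) = (19/32)|w + 3|, which is < eps once |w + 3| < (32/19)eps.
Take delta = min(4, (32/19)eps). Then 0 < |w + 3| < delta forces both bounds, so |(-6w + 11)/(w - 5) + 29/8| < eps.

delta = min(4, (32/19)eps)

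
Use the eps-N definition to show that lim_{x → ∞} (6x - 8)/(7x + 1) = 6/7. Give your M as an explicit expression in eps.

M = (62/49)/eps

Fix eps > 0. We seek M > 0 such that x > M implies |(6x - 8)/(7x + 1) − (6/7)| < eps.
(6x - 8)/(7x + 1) − (6/7) = (7(6x - 8) − 6(7x + 1)) / (7(7x + 1)) = -62/(7(7x + 1)).
For x > 0 we have 7x + 1 > 7x, so |(6x - 8)/(7x + 1) − (6/7)| = 62/(7(7x + 1)) < 62/(7·7x) = (62/49)/x.
Thus |(6x - 8)/(7x + 1) − (6/7)| < eps whenever x > (62/49)/eps.
Take M = (62/49)/eps. If x > M then |(6x - 8)/(7x + 1) − (6/7)| < (62/49)/x < eps.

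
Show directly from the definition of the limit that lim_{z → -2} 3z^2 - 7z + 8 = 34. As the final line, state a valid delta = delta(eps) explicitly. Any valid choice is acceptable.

delta = min(1, eps/22)

Fix eps > 0. We want delta > 0 such that 0 < |z + 2| < delta implies |(3z^2 - 7z + 8) − 34| < eps.
(3z^2 - 7z + 8) − 34 = 3z^2 - 7z - 26 = (z + 2)(3z - 13).
So |(3z^2 - 7z + 8) − 34| = |z + 2|·|3z - 13|.
Assume first that |z + 2| < 1, so |z| < 3. Then |3z - 13| ≤ 3·3 + 13 = 22.
Hence |(3z^2 - 7z + 8) − 34| ≤ 22|z + 2| < eps provided |z + 2| < eps/22.
Take delta = min(1, eps/22). Then 0 < |z + 2| < delta gives both |z + 2| < 1 and |z + 2| < eps/22, so |(3z^2 - 7z + 8) − 34| < eps.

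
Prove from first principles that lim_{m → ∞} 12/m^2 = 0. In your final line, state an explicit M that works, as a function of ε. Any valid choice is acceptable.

M = (12/ε)^{1/2}

Fix ε > 0. For m ≥ 1, |12/m^2 − 0| = 12/m^2.
12/m^2 < ε ⇔ m^2 > 12/ε ⇔ m > (12/ε)^{1/2}.
Take M = (12/ε)^{1/2}. Then m > M implies 12/m^2 < ε.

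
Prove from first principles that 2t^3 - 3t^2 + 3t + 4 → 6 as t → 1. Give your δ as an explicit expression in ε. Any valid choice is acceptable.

δ = min(1, ε/12)

Let ε > 0. We want δ > 0 such that 0 < |t − 1| < δ implies |(2t^3 - 3t^2 + 3t + 4) − 6| < ε.
(2t^3 - 3t^2 + 3t + 4) − 6 = 2t^3 - 3t^2 + 3t - 2 = (t − 1)(2t^2 - t + 2).
So |(2t^3 - 3t^2 + 3t + 4) − 6| = |t − 1|·|2t^2 - t + 2|.
Assume first that |t − 1| < 1, so |t| < 2. Then |2t^2 - t + 2| ≤ 2·2^2 + 2 + 2 = 12.
Hence |(2t^3 - 3t^2 + 3t + 4) − 6| ≤ 12|t − 1| < ε provided |t − 1| < ε/12.
Choosing δ = min(1, ε/12) ensures both conditions, hence |(2t^3 - 3t^2 + 3t + 4) − 6| < ε.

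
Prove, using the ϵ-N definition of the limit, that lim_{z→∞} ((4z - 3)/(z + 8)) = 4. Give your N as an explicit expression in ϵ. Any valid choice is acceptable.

N = 35/ϵ

Let ϵ > 0 be given. We seek N > 0 such that z > N implies |(4z - 3)/(z + 8) − 4| < ϵ.
(4z - 3)/(z + 8) − 4 = ((4z - 3) − 4(z + 8)) / ((z + 8)) = -35/((z + 8)).
For z > 0 we have z + 8 > z, so |(4z - 3)/(z + 8) − 4| = 35/((z + 8)) < 35/(z) = 35/z.
Thus |(4z - 3)/(z + 8) − 4| < ϵ whenever z > 35/ϵ.
Take N = 35/ϵ. If z > N then |(4z - 3)/(z + 8) − 4| < 35/z < ϵ.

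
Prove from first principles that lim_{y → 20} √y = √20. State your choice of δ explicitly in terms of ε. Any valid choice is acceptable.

δ = min(20, √20·ε)

Let ε > 0 be given. We want δ > 0 such that 0 < |y − 20| < δ implies |√y − √20| < ε.
Rationalise: √y − √20 = (y − 20)/(√y + √20), so |√y − √20| = |y − 20|/(√y + √20).
Restrict δ ≤ 20 so that |y − 20| < 20 forces y > 0, and then √y + √20 > √20.
Hence |√y − √20| < |y − 20|/√20, which is < ε once |y − 20| < √20·ε.
Take δ = min(20, √20·ε). If 0 < |y − 20| < δ then y > 0 and |√y − √20| < |y − 20|/√20 < ε.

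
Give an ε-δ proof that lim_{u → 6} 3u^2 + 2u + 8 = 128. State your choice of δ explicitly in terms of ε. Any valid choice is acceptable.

δ = min(1, ε/41)

Let ε > 0. We want δ > 0 such that 0 < |u − 6| < δ implies |(3u^2 + 2u + 8) − 128| < ε.
(3u^2 + 2u + 8) − 128 = 3u^2 + 2u - 120 = (u − 6)(3u + 20).
So |(3u^2 + 2u + 8) − 128| = |u − 6|·|3u + 20|.
Assume first that |u − 6| < 1, so |u| < 7. Then |3u + 20| ≤ 3·7 + 20 = 41.
Hence |(3u^2 + 2u + 8) − 128| ≤ 41|u − 6| < ε provided |u − 6| < ε/41.
Choosing δ = min(1, ε/41) ensures both conditions, hence |(3u^2 + 2u + 8) − 128| < ε.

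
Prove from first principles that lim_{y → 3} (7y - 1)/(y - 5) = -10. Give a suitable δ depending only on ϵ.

δ = min(1, (1/17)ϵ)

Let ϵ > 0. We want δ > 0 with 0 < |y − 3| < δ ⇒ |(7y - 1)/(y - 5) + 10| < ϵ.
Combining over a common denominator, (7y - 1)/(y - 5) + 10 = [(7y - 1)·(-2) − 20·(y - 5)] / [(-2)·(y - 5)] = -34(y − 3) / ((-2)(y - 5)).
So |(7y - 1)/(y - 5) + 10| = 34|y − 3| / (2·|y − 5|).
Restrict δ ≤ 1. Then |y − 3| < 1 gives |y − 5| = |(y − 3) + (-2)| ≥ 2 − 1 = 1.
Hence |(7y - 1)/(y - 5) + 10| < 34|y − 3|/(2·1) = 17|y − 3|, which is < ϵ once |y − 3| < (1/17)ϵ.
Take δ = min(1, (1/17)ϵ). Then 0 < |y − 3| < δ forces both bounds, so |(7y - 1)/(y - 5) + 10| < ϵ.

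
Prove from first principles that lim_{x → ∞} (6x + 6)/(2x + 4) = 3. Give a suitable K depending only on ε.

K = 3/ε

Fix ε > 0. We seek K > 0 such that x > K implies |(6x + 6)/(2x + 4) − 3| < ε.
(6x + 6)/(2x + 4) − 3 = (2(6x + 6) − 6(2x + 4)) / (2(2x + 4)) = -12/(2(2x + 4)).
For x > 0 we have 2x + 4 > 2x, so |(6x + 6)/(2x + 4) − 3| = 12/(2(2x + 4)) < 12/(2·2x) = 3/x.
Thus |(6x + 6)/(2x + 4) − 3| < ε whenever x > 3/ε.
Take K = 3/ε. If x > K then |(6x + 6)/(2x + 4) − 3| < 3/x < ε.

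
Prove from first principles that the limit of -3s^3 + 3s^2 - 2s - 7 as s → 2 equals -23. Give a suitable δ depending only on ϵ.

δ = min(2, ϵ/68)

Let ϵ > 0 be given. We want δ > 0 such that 0 < |s − 2| < δ implies |(-3s^3 + 3s^2 - 2s - 7) + 23| < ϵ.
(-3s^3 + 3s^2 - 2s - 7) + 23 = -3s^3 + 3s^2 - 2s + 16 = (s − 2)(-3s^2 - 3s - 8).
So |(-3s^3 + 3s^2 - 2s - 7) + 23| = |s − 2|·|-3s^2 - 3s - 8|.
Require δ ≤ 2. Then |s − 2| < 2 gives |s| < 4, and by the triangle inequality |-3s^2 - 3s - 8| ≤ 3·4^2 + 3·4 + 8 = 68.
Hence |(-3s^3 + 3s^2 - 2s - 7) + 23| ≤ 68|s − 2| < ϵ provided |s − 2| < ϵ/68.
Choosing δ = min(2, ϵ/68) ensures both conditions, hence |(-3s^3 + 3s^2 - 2s - 7) + 23| < ϵ.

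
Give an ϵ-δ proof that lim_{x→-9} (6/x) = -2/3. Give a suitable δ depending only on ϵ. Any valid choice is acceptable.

δ = min(9/2, (27/4)ϵ)

Fix ϵ > 0. We seek δ > 0 such that 0 < |x + 9| < δ implies |6/x + 2/3| < ϵ.
|6/x + 2/3| = 6·|-9 − x|/(9·|x|) = 6|x + 9|/(9|x|).
Require δ ≤ 9/2 so that |x| > 9 − 9/2 = 9/2, hence 9|x| > 81/2.
Then |6/x + 2/3| < 6|x + 9|/(81/2), which is < ϵ when |x + 9| < (27/4)ϵ.
Take δ = min(9/2, (27/4)ϵ). Then 0 < |x + 9| < δ gives both |x + 9| < 9/2 and |x + 9| < (27/4)ϵ, so |6/x + 2/3| < ϵ.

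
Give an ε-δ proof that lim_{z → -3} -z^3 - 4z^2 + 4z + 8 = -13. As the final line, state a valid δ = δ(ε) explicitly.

δ = min(1, ε/27)

Suppose ε > 0. We want δ > 0 such that 0 < |z + 3| < δ implies |(-z^3 - 4z^2 + 4z + 8) + 13| < ε.
(-z^3 - 4z^2 + 4z + 8) + 13 = -z^3 - 4z^2 + 4z + 21 = (z + 3)(-z^2 - z + 7).
So |(-z^3 - 4z^2 + 4z + 8) + 13| = |z + 3|·|-z^2 - z + 7|.
Assume first that |z + 3| < 1, so |z| < 4. Then |-z^2 - z + 7| ≤ 4^2 + 4 + 7 = 27.
Hence |(-z^3 - 4z^2 + 4z + 8) + 13| ≤ 27|z + 3| < ε provided |z + 3| < ε/27.
Choosing δ = min(1, ε/27) ensures both conditions, hence |(-z^3 - 4z^2 + 4z + 8) + 13| < ε.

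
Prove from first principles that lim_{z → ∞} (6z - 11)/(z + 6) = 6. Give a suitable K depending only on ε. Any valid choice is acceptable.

K = 47/ε

Let ε > 0 be given. We seek K > 0 such that z > K implies |(6z - 11)/(z + 6) − 6| < ε.
(6z - 11)/(z + 6) − 6 = ((6z - 11) − 6(z + 6)) / ((z + 6)) = -47/((z + 6)).
For z > 0 we have z + 6 > z, so |(6z - 11)/(z + 6) − 6| = 47/((z + 6)) < 47/(z) = 47/z.
Thus |(6z - 11)/(z + 6) − 6| < ε whenever z > 47/ε.
Take K = 47/ε. If z > K then |(6z - 11)/(z + 6) − 6| < 47/z < ε.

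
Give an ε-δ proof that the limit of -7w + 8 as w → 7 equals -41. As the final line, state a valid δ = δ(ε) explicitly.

δ = ε/7

Let ε > 0 be given. We need δ > 0 so that 0 < |w − 7| < δ implies |(-7w + 8) + 41| < ε.
|(-7w + 8) + 41| = |-7w + 49| = 7|w − 7|.
Thus it suffices that |w − 7| < ε/7.
Take δ = ε/7. If 0 < |w − 7| < δ then |(-7w + 8) + 41| = 7|w − 7| < 7·(ε/7) = ε.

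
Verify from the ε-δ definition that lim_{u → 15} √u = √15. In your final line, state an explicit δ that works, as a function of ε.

Suppose ε > 0. We want δ > 0 such that 0 < |u − 15| < δ implies |√u − √15| < ε.
Multiplying by the conjugate, |√u − √15| = |u − 15|/(√u + √15).
Restrict δ ≤ 15 so that |u − 15| < 15 forces u > 0, and then √u + √15 > √15.
Hence |√u − √15| < |u − 15|/√15, which is < ε once |u − 15| < √15·ε.
Take δ = min(15, √15·ε). If 0 < |u − 15| < δ then u > 0 and |√u − √15| < |u − 15|/√15 < ε.

δ = min(15, √15·ε)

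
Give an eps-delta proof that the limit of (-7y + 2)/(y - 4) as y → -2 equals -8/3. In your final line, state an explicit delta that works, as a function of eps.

Let eps > 0 be given. We want delta > 0 with 0 < |y + 2| < delta ⇒ |(-7y + 2)/(y - 4) + 8/3| < eps.
Combining over a common denominator, (-7y + 2)/(y - 4) + 8/3 = [(-7y + 2)·(-6) − 16·(y - 4)] / [(-6)·(y - 4)] = 26(y + 2) / ((-6)(y - 4)).
So |(-7y + 2)/(y - 4) + 8/3| = 26|y + 2| / (6·|y − 4|).
Require delta ≤ 3, so |y − 4| ≥ |-6| − |y + 2| > 6 − 3 = 3.
Hence |(-7y + 2)/(y - 4) + 8/3| < 26|y + 2|/(6·3) = (13/9)|y + 2|, which is < eps once |y + 2| < (9/13)eps.
Take delta = min(3, (9/13)eps). Then 0 < |y + 2| < delta forces both bounds, so |(-7y + 2)/(y - 4) + 8/3| < eps.

delta = min(3, (9/13)eps)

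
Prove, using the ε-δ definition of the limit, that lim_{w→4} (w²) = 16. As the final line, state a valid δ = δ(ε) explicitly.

δ = min(1, ε/9)

Let ε > 0. We seek δ > 0 with 0 < |w − 4| < δ ⇒ |w² − 16| < ε.
Factor: w² − 16 = (w − 4)(w + 4), so |w² − 16| = |w − 4|·|w + 4|.
Impose δ ≤ 1 so that |w| < 5; then |w + 4| ≤ 9.
Hence |w² − 16| ≤ 9|w − 4|, which is < ε once |w − 4| < ε/9.
Take δ = min(1, ε/9). If 0 < |w − 4| < δ then both bounds hold and |w² − 16| ≤ 9|w − 4| < 9·(ε/9) = ε.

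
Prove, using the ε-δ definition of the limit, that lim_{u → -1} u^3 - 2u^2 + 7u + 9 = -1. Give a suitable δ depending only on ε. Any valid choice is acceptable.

Suppose ε > 0. We want δ > 0 such that 0 < |u + 1| < δ implies |(u^3 - 2u^2 + 7u + 9) + 1| < ε.
(u^3 - 2u^2 + 7u + 9) + 1 = u^3 - 2u^2 + 7u + 10 = (u + 1)(u^2 - 3u + 10).
So |(u^3 - 2u^2 + 7u + 9) + 1| = |u + 1|·|u^2 - 3u + 10|.
Require δ ≤ 1. Then |u + 1| < 1 gives |u| < 2, and by the triangle inequality |u^2 - 3u + 10| ≤ 2^2 + 3·2 + 10 = 20.
Hence |(u^3 - 2u^2 + 7u + 9) + 1| ≤ 20|u + 1| < ε provided |u + 1| < ε/20.
Choosing δ = min(1, ε/20) ensures both conditions, hence |(u^3 - 2u^2 + 7u + 9) + 1| < ε.

δ = min(1, ε/20)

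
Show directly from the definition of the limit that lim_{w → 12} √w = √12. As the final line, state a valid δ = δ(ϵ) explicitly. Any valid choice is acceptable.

δ = min(12, √12·ϵ)

Suppose ϵ > 0. We want δ > 0 such that 0 < |w − 12| < δ implies |√w − √12| < ϵ.
Rationalise: √w − √12 = (w − 12)/(√w + √12), so |√w − √12| = |w − 12|/(√w + √12).
Restrict δ ≤ 12 so that |w − 12| < 12 forces w > 0, and then √w + √12 > √12.
Hence |√w − √12| < |w − 12|/√12, which is < ϵ once |w − 12| < √12·ϵ.
Take δ = min(12, √12·ϵ). If 0 < |w − 12| < δ then w > 0 and |√w − √12| < |w − 12|/√12 < ϵ.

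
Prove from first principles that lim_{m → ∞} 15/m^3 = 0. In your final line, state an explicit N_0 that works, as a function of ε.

N_0 = (15/ε)^{1/3}

Fix ε > 0. For m ≥ 1, |15/m^3 − 0| = 15/m^3.
15/m^3 < ε ⇔ m^3 > 15/ε ⇔ m > (15/ε)^{1/3}.
Take N_0 = (15/ε)^{1/3}. Then m > N_0 implies 15/m^3 < ε.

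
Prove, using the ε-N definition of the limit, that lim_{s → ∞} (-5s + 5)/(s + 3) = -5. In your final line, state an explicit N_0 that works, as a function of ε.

Let ε > 0. We seek N_0 > 0 such that s > N_0 implies |(-5s + 5)/(s + 3) + 5| < ε.
(-5s + 5)/(s + 3) + 5 = ((-5s + 5) − (-5)(s + 3)) / ((s + 3)) = 20/((s + 3)).
For s > 0 we have s + 3 > s, so |(-5s + 5)/(s + 3) + 5| = 20/((s + 3)) < 20/(s) = 20/s.
Thus |(-5s + 5)/(s + 3) + 5| < ε whenever s > 20/ε.
Take N_0 = 20/ε. If s > N_0 then |(-5s + 5)/(s + 3) + 5| < 20/s < ε.

N_0 = 20/ε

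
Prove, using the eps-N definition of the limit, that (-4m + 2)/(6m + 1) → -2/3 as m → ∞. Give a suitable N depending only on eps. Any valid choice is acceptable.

N = (4/9)/eps

Let eps > 0. For m ≥ 1, |(-4m + 2)/(6m + 1) + 2/3| = |16|/(6(6m + 1)) = 16/(6(6m + 1)).
Since 6m + 1 ≥ 6m for m ≥ 1, this is ≤ 16/(6·6m) = (4/9)/m.
So |(-4m + 2)/(6m + 1) + 2/3| < eps whenever m > (4/9)/eps.
Take N = (4/9)/eps. If m > N then |(-4m + 2)/(6m + 1) + 2/3| ≤ (4/9)/m < eps.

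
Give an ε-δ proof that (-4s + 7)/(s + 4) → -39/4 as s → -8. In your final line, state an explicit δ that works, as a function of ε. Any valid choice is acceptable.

δ = min(2, (8/23)ε)

Suppose ε > 0. We want δ > 0 with 0 < |s + 8| < δ ⇒ |(-4s + 7)/(s + 4) + 39/4| < ε.
Combining over a common denominator, (-4s + 7)/(s + 4) + 39/4 = [(-4s + 7)·(-4) − 39·(s + 4)] / [(-4)·(s + 4)] = -23(s + 8) / ((-4)(s + 4)).
So |(-4s + 7)/(s + 4) + 39/4| = 23|s + 8| / (4·|s + 4|).
Require δ ≤ 2, so |s + 4| ≥ |-4| − |s + 8| > 4 − 2 = 2.
Hence |(-4s + 7)/(s + 4) + 39/4| < 23|s + 8|/(4·2) = (23/8)|s + 8|, which is < ε once |s + 8| < (8/23)ε.
Take δ = min(2, (8/23)ε). Then 0 < |s + 8| < δ forces both bounds, so |(-4s + 7)/(s + 4) + 39/4| < ε.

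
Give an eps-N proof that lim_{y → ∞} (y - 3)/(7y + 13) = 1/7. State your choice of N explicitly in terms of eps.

N = (34/49)/eps

Let eps > 0 be given. We seek N > 0 such that y > N implies |(y - 3)/(7y + 13) − (1/7)| < eps.
(y - 3)/(7y + 13) − (1/7) = (7(y - 3) − (7y + 13)) / (7(7y + 13)) = -34/(7(7y + 13)).
For y > 0 we have 7y + 13 > 7y, so |(y - 3)/(7y + 13) − (1/7)| = 34/(7(7y + 13)) < 34/(7·7y) = (34/49)/y.
Thus |(y - 3)/(7y + 13) − (1/7)| < eps whenever y > (34/49)/eps.
Take N = (34/49)/eps. If y > N then |(y - 3)/(7y + 13) − (1/7)| < (34/49)/y < eps.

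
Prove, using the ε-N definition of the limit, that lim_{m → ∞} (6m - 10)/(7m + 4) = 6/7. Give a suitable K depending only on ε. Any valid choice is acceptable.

Let ε > 0. For m ≥ 1, |(6m - 10)/(7m + 4) − (6/7)| = |-94|/(7(7m + 4)) = 94/(7(7m + 4)).
Since 7m + 4 ≥ 7m for m ≥ 1, this is ≤ 94/(7·7m) = (94/49)/m.
So |(6m - 10)/(7m + 4) − (6/7)| < ε whenever m > (94/49)/ε.
Take K = (94/49)/ε. If m > K then |(6m - 10)/(7m + 4) − (6/7)| ≤ (94/49)/m < ε.

K = (94/49)/ε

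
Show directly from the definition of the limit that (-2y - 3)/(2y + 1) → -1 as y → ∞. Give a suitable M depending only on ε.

Let ε > 0. We seek M > 0 such that y > M implies |(-2y - 3)/(2y + 1) + 1| < ε.
(-2y - 3)/(2y + 1) + 1 = (2(-2y - 3) − (-2)(2y + 1)) / (2(2y + 1)) = -4/(2(2y + 1)).
For y > 0 we have 2y + 1 > 2y, so |(-2y - 3)/(2y + 1) + 1| = 4/(2(2y + 1)) < 4/(2·2y) = 1/y.
Thus |(-2y - 3)/(2y + 1) + 1| < ε whenever y > 1/ε.
Take M = 1/ε. If y > M then |(-2y - 3)/(2y + 1) + 1| < 1/y < ε.

M = 1/ε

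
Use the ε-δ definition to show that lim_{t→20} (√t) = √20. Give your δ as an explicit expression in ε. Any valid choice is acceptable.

δ = min(20, √20·ε)

Let ε > 0. We want δ > 0 such that 0 < |t − 20| < δ implies |√t − √20| < ε.
Rationalise: √t − √20 = (t − 20)/(√t + √20), so |√t − √20| = |t − 20|/(√t + √20).
Restrict δ ≤ 20 so that |t − 20| < 20 forces t > 0, and then √t + √20 > √20.
Hence |√t − √20| < |t − 20|/√20, which is < ε once |t − 20| < √20·ε.
Take δ = min(20, √20·ε). If 0 < |t − 20| < δ then t > 0 and |√t − √20| < |t − 20|/√20 < ε.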